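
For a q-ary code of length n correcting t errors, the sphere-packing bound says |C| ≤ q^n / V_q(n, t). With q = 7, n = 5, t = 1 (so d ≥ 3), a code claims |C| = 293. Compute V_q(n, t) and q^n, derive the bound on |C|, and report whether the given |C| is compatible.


V_q(n, t) = 31, q^n = 16807, Hamming bound = 542, |C| = 293 ≤ bound (satisfied).

Step 1: Compute V_q(n, t) = Σ_{j=0}^1 C(n, j) (q−1)^j.
  j = 0: C(5,0)·(6)^0 = 1·1 = 1.
  j = 1: C(5,1)·(6)^1 = 5·6 = 30.
  V_q(n, t) = 1 + 30 = 31.
Step 2: q^n = 7^5 = 16807.
Step 3: Hamming bound ⌊q^n / V_q(n,t)⌋ = ⌊16807/31⌋ = 542.
Step 4: Compare |C| = 293 to 542: satisfied.
The claimed |C| lies below the Hamming bound.


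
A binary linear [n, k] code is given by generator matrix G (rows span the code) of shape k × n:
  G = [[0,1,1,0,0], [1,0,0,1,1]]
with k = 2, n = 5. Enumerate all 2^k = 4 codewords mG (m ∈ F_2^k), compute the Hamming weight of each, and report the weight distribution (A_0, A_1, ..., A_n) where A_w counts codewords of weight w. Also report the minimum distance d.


Weight distribution: A_0 = 1, A_2 = 1, A_3 = 1, A_5 = 1. Minimum distance d = 2.

Enumerate all 2^2 = 4 messages m ∈ F_2^2.
For each, compute codeword c = mG in F_2^5, then tally its weight.
  m = 00 → c = 00000, weight = 0.
  m = 10 → c = 01100, weight = 2.
  m = 01 → c = 10011, weight = 3.
  m = 11 → c = 11111, weight = 5.
Tally weights:
  weight 0: 1 codewords.
  weight 2: 1 codewords.
  weight 3: 1 codewords.
  weight 5: 1 codewords.
Minimum distance d = smallest w > 0 with A_w > 0 = 2.
Sanity: Σ A_w = 4 = 2^2 = 4 ✓.


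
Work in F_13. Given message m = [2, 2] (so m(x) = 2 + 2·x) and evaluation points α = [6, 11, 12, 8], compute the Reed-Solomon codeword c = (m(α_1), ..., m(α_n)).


c = [1, 11, 0, 5]

Message polynomial: m(x) = 2 + 2·x (mod 13).
For each evaluation point α_i, compute m(α_i) mod 13:
  α_1 = 6: Horner steps 2 → 1, so m(6) = 1.
  α_2 = 11: Horner steps 2 → 11, so m(11) = 11.
  α_3 = 12: Horner steps 2 → 0, so m(12) = 0.
  α_4 = 8: Horner steps 2 → 5, so m(8) = 5.
Codeword c = [1, 11, 0, 5] ∈ F_13^4.


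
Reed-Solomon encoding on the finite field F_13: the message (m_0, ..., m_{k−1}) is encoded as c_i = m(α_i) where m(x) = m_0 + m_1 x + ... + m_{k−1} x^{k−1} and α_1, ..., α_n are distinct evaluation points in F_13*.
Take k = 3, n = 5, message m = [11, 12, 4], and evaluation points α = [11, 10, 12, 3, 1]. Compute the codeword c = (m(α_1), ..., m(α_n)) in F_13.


c = [3, 11, 3, 5, 1]

Message polynomial: m(x) = 11 + 12·x + 4·x^2 (mod 13).
For each evaluation point α_i, compute m(α_i) mod 13:
  α_1 = 11: Horner steps 4 → 4 → 3, so m(11) = 3.
  α_2 = 10: Horner steps 4 → 0 → 11, so m(10) = 11.
  α_3 = 12: Horner steps 4 → 8 → 3, so m(12) = 3.
  α_4 = 3: Horner steps 4 → 11 → 5, so m(3) = 5.
  α_5 = 1: Horner steps 4 → 3 → 1, so m(1) = 1.
Codeword c = [3, 11, 3, 5, 1] ∈ F_13^5.


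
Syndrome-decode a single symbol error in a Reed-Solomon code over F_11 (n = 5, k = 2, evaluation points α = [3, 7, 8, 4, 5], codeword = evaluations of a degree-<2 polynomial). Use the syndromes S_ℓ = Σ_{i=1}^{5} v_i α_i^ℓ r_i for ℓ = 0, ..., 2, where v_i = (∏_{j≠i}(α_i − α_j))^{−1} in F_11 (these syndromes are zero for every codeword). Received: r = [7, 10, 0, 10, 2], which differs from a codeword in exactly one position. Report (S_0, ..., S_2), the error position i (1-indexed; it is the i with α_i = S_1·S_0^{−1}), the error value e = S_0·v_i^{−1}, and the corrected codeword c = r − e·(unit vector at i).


S = (10, 4, 6), error at position 2, error magnitude e = 2, c = [7, 8, 0, 10, 2].

Step 1: column multipliers v_i = (∏_{j≠i}(α_i − α_j))^{−1} mod 11.
  i = 1 (α = 3): (3−7)(3−8)(3−4)(3−5) = (−4)·(−5)·(−1)·(−2) = 40 ≡ 7, so v_1 = 7^{−1} = 8 (mod 11).
  i = 2 (α = 7): (7−3)(7−8)(7−4)(7−5) = 4·(−1)·3·2 = −24 ≡ 9, so v_2 = 9^{−1} = 5 (mod 11).
  i = 3 (α = 8): (8−3)(8−7)(8−4)(8−5) = 5·1·4·3 = 60 ≡ 5, so v_3 = 5^{−1} = 9 (mod 11).
  i = 4 (α = 4): (4−3)(4−7)(4−8)(4−5) = 1·(−3)·(−4)·(−1) = −12 ≡ 10, so v_4 = 10^{−1} = 10 (mod 11).
  i = 5 (α = 5): (5−3)(5−7)(5−8)(5−4) = 2·(−2)·(−3)·1 = 12 ≡ 1, so v_5 = 1^{−1} = 1 (mod 11).
  v = [8, 5, 9, 10, 1].
Step 2: syndromes of r = [7, 10, 0, 10, 2] (all sums mod 11).
  S_0 = Σ v_i r_i = 8·7 + 5·10 + 9·0 + 10·10 + 1·2 = 208 ≡ 10.
  S_1 = Σ v_i α_i r_i = 8·3·7 + 5·7·10 + 9·8·0 + 10·4·10 + 1·5·2 = 928 ≡ 4.
  α_i^2 mod 11 = [9, 5, 9, 5, 3].
  S_2 = Σ v_i α_i^2 r_i = 8·9·7 + 5·5·10 + 9·9·0 + 10·5·10 + 1·3·2 = 1260 ≡ 6.
  S = (10, 4, 6) ≠ 0, so r is not a codeword (an error is present).
Step 3: locate the error. For a single error e at position i, S_ℓ = v_i·e·α_i^ℓ, so α_err = S_1/S_0.
  S_0^{−1} = 10^{−1} = 10 (mod 11), so α_err = 4·10 = 40 ≡ 7 = α_2. Error position i = 2.
  Consistency check: S_2/S_1 = 6·3 = 18 ≡ 7 = α_err ✓ (single-error assumption holds).
Step 4: error magnitude e = S_0/v_2 = S_0·∏_{j≠2}(α_2 − α_j) = 10·9 = 90 ≡ 2 (mod 11).
Step 5: correct position 2: c_2 = r_2 − e = 10 − 2 ≡ 8 (mod 11). Hence c = [7, 8, 0, 10, 2].
  Check: interpolating c through the α_i gives m(x) = 9 + 3·x (degree < 2) with m(α_i) = c_i for every i, so c is indeed a codeword.


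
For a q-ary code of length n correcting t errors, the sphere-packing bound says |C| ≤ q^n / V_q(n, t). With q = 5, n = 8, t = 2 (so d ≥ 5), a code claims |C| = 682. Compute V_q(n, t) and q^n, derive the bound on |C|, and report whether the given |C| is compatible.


V_q(n, t) = 481, q^n = 390625, Hamming bound = 812, |C| = 682 ≤ bound (satisfied).

Step 1: Compute V_q(n, t) = Σ_{j=0}^2 C(n, j) (q−1)^j.
  j = 0: C(8,0)·(4)^0 = 1·1 = 1.
  j = 1: C(8,1)·(4)^1 = 8·4 = 32.
  j = 2: C(8,2)·(4)^2 = 28·16 = 448.
  V_q(n, t) = 1 + 32 + 448 = 481.
Step 2: q^n = 5^8 = 390625.
Step 3: Hamming bound ⌊q^n / V_q(n,t)⌋ = ⌊390625/481⌋ = 812.
Step 4: Compare |C| = 682 to 812: satisfied.
The claimed |C| lies below the Hamming bound.


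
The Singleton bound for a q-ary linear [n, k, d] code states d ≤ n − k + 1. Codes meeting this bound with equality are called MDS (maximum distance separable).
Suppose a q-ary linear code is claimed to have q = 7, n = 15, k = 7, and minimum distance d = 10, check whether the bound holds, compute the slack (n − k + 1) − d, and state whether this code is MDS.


Singleton RHS = n − k + 1 = 9, slack = -1, bound violated (no such code; not MDS).

Singleton bound: d ≤ n − k + 1.
Here n = 15, k = 7, so n − k + 1 = 9.
Given d = 10, check d ≤ 9: NO.
Slack = (n − k + 1) − d = -1.
The slack is negative: d = 10 exceeds n − k + 1 = 9 by 1, so the Singleton bound is violated and no linear [15, 7, 10]_7 code can exist. In particular it is not MDS (MDS requires d = n − k + 1 exactly).
Description: the claimed parameters are [15, 7, 10]_7; such a code would be impossible (violates the Singleton bound).


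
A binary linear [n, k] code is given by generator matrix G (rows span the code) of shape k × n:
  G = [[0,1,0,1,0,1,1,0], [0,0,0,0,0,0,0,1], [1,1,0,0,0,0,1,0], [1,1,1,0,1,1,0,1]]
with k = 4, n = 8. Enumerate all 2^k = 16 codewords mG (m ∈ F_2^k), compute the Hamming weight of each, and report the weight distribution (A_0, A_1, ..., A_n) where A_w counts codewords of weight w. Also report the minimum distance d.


Weight distribution: A_0 = 1, A_1 = 1, A_3 = 2, A_4 = 5, A_5 = 5, A_6 = 2. Minimum distance d = 1.

Enumerate all 2^4 = 16 messages m ∈ F_2^4.
For each, compute codeword c = mG in F_2^8, then tally its weight.
  m = 0000 → c = 00000000, weight = 0.
  m = 1000 → c = 01010110, weight = 4.
  m = 0100 → c = 00000001, weight = 1.
  m = 1100 → c = 01010111, weight = 5.
  m = 0010 → c = 11000010, weight = 3.
  m = 1010 → c = 10010100, weight = 3.
  m = 0110 → c = 11000011, weight = 4.
  m = 1110 → c = 10010101, weight = 4.
  m = 0001 → c = 11101101, weight = 6.
  m = 1001 → c = 10111011, weight = 6.
  m = 0101 → c = 11101100, weight = 5.
  m = 1101 → c = 10111010, weight = 5.
  m = 0011 → c = 00101111, weight = 5.
  m = 1011 → c = 01111001, weight = 5.
  m = 0111 → c = 00101110, weight = 4.
  m = 1111 → c = 01111000, weight = 4.
Tally weights:
  weight 0: 1 codewords.
  weight 1: 1 codewords.
  weight 3: 2 codewords.
  weight 4: 5 codewords.
  weight 5: 5 codewords.
  weight 6: 2 codewords.
Minimum distance d = smallest w > 0 with A_w > 0 = 1.
Sanity: Σ A_w = 16 = 2^4 = 16 ✓.


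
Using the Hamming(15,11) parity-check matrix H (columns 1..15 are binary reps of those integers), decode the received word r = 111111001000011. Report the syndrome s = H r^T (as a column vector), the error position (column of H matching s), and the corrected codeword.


s = (1, 1, 1, 1)^T, error position = 15, corrected codeword c = 111111001000010

Compute s = H r^T mod 2 one row at a time:
  s_1 = 0 + 1 + 0 + 0 + 0 + 0 + 1 + 1 = 3 ≡ 1 (mod 2).
  s_2 = 1 + 1 + 1 + 0 + 0 + 0 + 1 + 1 = 5 ≡ 1 (mod 2).
  s_3 = 1 + 1 + 1 + 0 + 0 + 0 + 1 + 1 = 5 ≡ 1 (mod 2).
  s_4 = 1 + 1 + 1 + 0 + 1 + 0 + 0 + 1 = 5 ≡ 1 (mod 2).
s = (1, 1, 1, 1)^T — this equals column 15 of H (binary 1111), so error is at position 15.
Correct: flip bit 15 of r = 111111001000011 to get c = 111111001000010.


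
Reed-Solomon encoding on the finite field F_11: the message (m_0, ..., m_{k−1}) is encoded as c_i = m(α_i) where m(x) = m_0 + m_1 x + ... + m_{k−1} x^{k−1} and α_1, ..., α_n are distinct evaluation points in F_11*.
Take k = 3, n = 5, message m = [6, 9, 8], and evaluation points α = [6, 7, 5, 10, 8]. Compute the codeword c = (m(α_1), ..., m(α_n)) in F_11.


c = [7, 10, 9, 5, 7]

Message polynomial: m(x) = 6 + 9·x + 8·x^2 (mod 11).
For each evaluation point α_i, compute m(α_i) mod 11:
  α_1 = 6: Horner steps 8 → 2 → 7, so m(6) = 7.
  α_2 = 7: Horner steps 8 → 10 → 10, so m(7) = 10.
  α_3 = 5: Horner steps 8 → 5 → 9, so m(5) = 9.
  α_4 = 10: Horner steps 8 → 1 → 5, so m(10) = 5.
  α_5 = 8: Horner steps 8 → 7 → 7, so m(8) = 7.
Codeword c = [7, 10, 9, 5, 7] ∈ F_11^5.


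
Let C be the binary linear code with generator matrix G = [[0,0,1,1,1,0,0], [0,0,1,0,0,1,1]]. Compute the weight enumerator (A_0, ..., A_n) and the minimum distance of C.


Weight distribution: A_0 = 1, A_3 = 2, A_4 = 1. Minimum distance d = 3.

Enumerate all 2^2 = 4 messages m ∈ F_2^2.
For each, compute codeword c = mG in F_2^7, then tally its weight.
  m = 00 → c = 0000000, weight = 0.
  m = 10 → c = 0011100, weight = 3.
  m = 01 → c = 0010011, weight = 3.
  m = 11 → c = 0001111, weight = 4.
Tally weights:
  weight 0: 1 codewords.
  weight 3: 2 codewords.
  weight 4: 1 codewords.
Minimum distance d = smallest w > 0 with A_w > 0 = 3.
Sanity: Σ A_w = 4 = 2^2 = 4 ✓.


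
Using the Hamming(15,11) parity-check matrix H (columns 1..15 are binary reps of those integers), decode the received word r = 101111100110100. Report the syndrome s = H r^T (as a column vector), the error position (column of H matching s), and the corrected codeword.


s = (1, 1, 1, 0)^T, error position = 14, corrected codeword c = 101111100110110

Compute s = H r^T mod 2 one row at a time:
  s_1 = 0 + 0 + 1 + 1 + 0 + 1 + 0 + 0 = 3 ≡ 1 (mod 2).
  s_2 = 1 + 1 + 1 + 1 + 0 + 1 + 0 + 0 = 5 ≡ 1 (mod 2).
  s_3 = 0 + 1 + 1 + 1 + 1 + 1 + 0 + 0 = 5 ≡ 1 (mod 2).
  s_4 = 1 + 1 + 1 + 1 + 0 + 1 + 1 + 0 = 6 ≡ 0 (mod 2).
s = (1, 1, 1, 0)^T — this equals column 14 of H (binary 1110), so error is at position 14.
Correct: flip bit 14 of r = 101111100110100 to get c = 101111100110110.


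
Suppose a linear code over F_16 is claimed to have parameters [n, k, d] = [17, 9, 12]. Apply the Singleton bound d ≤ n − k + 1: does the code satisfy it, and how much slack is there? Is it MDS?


Singleton RHS = n − k + 1 = 9, slack = -3, bound violated (no such code; not MDS).

Singleton bound: d ≤ n − k + 1.
Here n = 17, k = 9, so n − k + 1 = 9.
Given d = 12, check d ≤ 9: NO.
Slack = (n − k + 1) − d = -3.
The slack is negative: d = 12 exceeds n − k + 1 = 9 by 3, so the Singleton bound is violated and no linear [17, 9, 12]_16 code can exist. In particular it is not MDS (MDS requires d = n − k + 1 exactly).
Description: the claimed parameters are [17, 9, 12]_16; such a code would be impossible (violates the Singleton bound).


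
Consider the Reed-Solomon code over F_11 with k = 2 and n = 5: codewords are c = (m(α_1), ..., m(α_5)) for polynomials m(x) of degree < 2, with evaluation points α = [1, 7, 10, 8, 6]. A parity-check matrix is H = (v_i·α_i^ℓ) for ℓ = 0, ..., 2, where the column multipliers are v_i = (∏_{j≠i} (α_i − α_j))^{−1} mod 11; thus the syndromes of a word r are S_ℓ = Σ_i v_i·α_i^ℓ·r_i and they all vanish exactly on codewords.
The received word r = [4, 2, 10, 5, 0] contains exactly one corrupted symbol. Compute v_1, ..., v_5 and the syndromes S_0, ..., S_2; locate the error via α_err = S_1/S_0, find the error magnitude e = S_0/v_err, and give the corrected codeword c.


S = (7, 5, 2), error at position 2, error magnitude e = 5, c = [4, 8, 10, 5, 0].

Step 1: column multipliers v_i = (∏_{j≠i}(α_i − α_j))^{−1} mod 11.
  i = 1 (α = 1): (1−7)(1−10)(1−8)(1−6) = (−6)·(−9)·(−7)·(−5) = 1890 ≡ 9, so v_1 = 9^{−1} = 5 (mod 11).
  i = 2 (α = 7): (7−1)(7−10)(7−8)(7−6) = 6·(−3)·(−1)·1 = 18 ≡ 7, so v_2 = 7^{−1} = 8 (mod 11).
  i = 3 (α = 10): (10−1)(10−7)(10−8)(10−6) = 9·3·2·4 = 216 ≡ 7, so v_3 = 7^{−1} = 8 (mod 11).
  i = 4 (α = 8): (8−1)(8−7)(8−10)(8−6) = 7·1·(−2)·2 = −28 ≡ 5, so v_4 = 5^{−1} = 9 (mod 11).
  i = 5 (α = 6): (6−1)(6−7)(6−10)(6−8) = 5·(−1)·(−4)·(−2) = −40 ≡ 4, so v_5 = 4^{−1} = 3 (mod 11).
  v = [5, 8, 8, 9, 3].
Step 2: syndromes of r = [4, 2, 10, 5, 0] (all sums mod 11).
  S_0 = Σ v_i r_i = 5·4 + 8·2 + 8·10 + 9·5 + 3·0 = 161 ≡ 7.
  S_1 = Σ v_i α_i r_i = 5·1·4 + 8·7·2 + 8·10·10 + 9·8·5 + 3·6·0 = 1292 ≡ 5.
  α_i^2 mod 11 = [1, 5, 1, 9, 3].
  S_2 = Σ v_i α_i^2 r_i = 5·1·4 + 8·5·2 + 8·1·10 + 9·9·5 + 3·3·0 = 585 ≡ 2.
  S = (7, 5, 2) ≠ 0, so r is not a codeword (an error is present).
Step 3: locate the error. For a single error e at position i, S_ℓ = v_i·e·α_i^ℓ, so α_err = S_1/S_0.
  S_0^{−1} = 7^{−1} = 8 (mod 11), so α_err = 5·8 = 40 ≡ 7 = α_2. Error position i = 2.
  Consistency check: S_2/S_1 = 2·9 = 18 ≡ 7 = α_err ✓ (single-error assumption holds).
Step 4: error magnitude e = S_0/v_2 = S_0·∏_{j≠2}(α_2 − α_j) = 7·7 = 49 ≡ 5 (mod 11).
Step 5: correct position 2: c_2 = r_2 − e = 2 − 5 ≡ 8 (mod 11). Hence c = [4, 8, 10, 5, 0].
  Check: interpolating c through the α_i gives m(x) = 7 + 8·x (degree < 2) with m(α_i) = c_i for every i, so c is indeed a codeword.


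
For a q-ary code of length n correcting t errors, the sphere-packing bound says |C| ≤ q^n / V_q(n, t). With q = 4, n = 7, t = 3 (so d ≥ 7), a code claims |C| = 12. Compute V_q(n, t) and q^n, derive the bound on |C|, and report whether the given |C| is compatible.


V_q(n, t) = 1156, q^n = 16384, Hamming bound = 14, |C| = 12 ≤ bound (satisfied).

Step 1: Compute V_q(n, t) = Σ_{j=0}^3 C(n, j) (q−1)^j.
  j = 0: C(7,0)·(3)^0 = 1·1 = 1.
  j = 1: C(7,1)·(3)^1 = 7·3 = 21.
  j = 2: C(7,2)·(3)^2 = 21·9 = 189.
  j = 3: C(7,3)·(3)^3 = 35·27 = 945.
  V_q(n, t) = 1 + 21 + 189 + 945 = 1156.
Step 2: q^n = 4^7 = 16384.
Step 3: Hamming bound ⌊q^n / V_q(n,t)⌋ = ⌊16384/1156⌋ = 14.
Step 4: Compare |C| = 12 to 14: satisfied.
The claimed |C| lies below the Hamming bound.


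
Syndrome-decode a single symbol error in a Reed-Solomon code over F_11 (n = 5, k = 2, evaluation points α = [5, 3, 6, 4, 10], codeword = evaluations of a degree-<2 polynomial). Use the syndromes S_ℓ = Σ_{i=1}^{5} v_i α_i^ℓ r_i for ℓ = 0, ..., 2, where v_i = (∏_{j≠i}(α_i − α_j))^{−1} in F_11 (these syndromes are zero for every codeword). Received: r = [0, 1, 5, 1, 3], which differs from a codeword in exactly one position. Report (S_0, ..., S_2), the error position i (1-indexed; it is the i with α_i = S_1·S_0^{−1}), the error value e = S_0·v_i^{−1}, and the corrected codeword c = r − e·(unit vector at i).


S = (5, 9, 3), error at position 4, error magnitude e = 6, c = [0, 1, 5, 6, 3].

Step 1: column multipliers v_i = (∏_{j≠i}(α_i − α_j))^{−1} mod 11.
  i = 1 (α = 5): (5−3)(5−6)(5−4)(5−10) = 2·(−1)·1·(−5) = 10 ≡ 10, so v_1 = 10^{−1} = 10 (mod 11).
  i = 2 (α = 3): (3−5)(3−6)(3−4)(3−10) = (−2)·(−3)·(−1)·(−7) = 42 ≡ 9, so v_2 = 9^{−1} = 5 (mod 11).
  i = 3 (α = 6): (6−5)(6−3)(6−4)(6−10) = 1·3·2·(−4) = −24 ≡ 9, so v_3 = 9^{−1} = 5 (mod 11).
  i = 4 (α = 4): (4−5)(4−3)(4−6)(4−10) = (−1)·1·(−2)·(−6) = −12 ≡ 10, so v_4 = 10^{−1} = 10 (mod 11).
  i = 5 (α = 10): (10−5)(10−3)(10−6)(10−4) = 5·7·4·6 = 840 ≡ 4, so v_5 = 4^{−1} = 3 (mod 11).
  v = [10, 5, 5, 10, 3].
Step 2: syndromes of r = [0, 1, 5, 1, 3] (all sums mod 11).
  S_0 = Σ v_i r_i = 10·0 + 5·1 + 5·5 + 10·1 + 3·3 = 49 ≡ 5.
  S_1 = Σ v_i α_i r_i = 10·5·0 + 5·3·1 + 5·6·5 + 10·4·1 + 3·10·3 = 295 ≡ 9.
  α_i^2 mod 11 = [3, 9, 3, 5, 1].
  S_2 = Σ v_i α_i^2 r_i = 10·3·0 + 5·9·1 + 5·3·5 + 10·5·1 + 3·1·3 = 179 ≡ 3.
  S = (5, 9, 3) ≠ 0, so r is not a codeword (an error is present).
Step 3: locate the error. For a single error e at position i, S_ℓ = v_i·e·α_i^ℓ, so α_err = S_1/S_0.
  S_0^{−1} = 5^{−1} = 9 (mod 11), so α_err = 9·9 = 81 ≡ 4 = α_4. Error position i = 4.
  Consistency check: S_2/S_1 = 3·5 = 15 ≡ 4 = α_err ✓ (single-error assumption holds).
Step 4: error magnitude e = S_0/v_4 = S_0·∏_{j≠4}(α_4 − α_j) = 5·10 = 50 ≡ 6 (mod 11).
Step 5: correct position 4: c_4 = r_4 − e = 1 − 6 ≡ 6 (mod 11). Hence c = [0, 1, 5, 6, 3].
  Check: interpolating c through the α_i gives m(x) = 8 + 5·x (degree < 2) with m(α_i) = c_i for every i, so c is indeed a codeword.


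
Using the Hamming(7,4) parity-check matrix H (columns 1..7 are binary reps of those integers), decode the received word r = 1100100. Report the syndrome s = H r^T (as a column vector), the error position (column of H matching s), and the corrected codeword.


s = (1, 1, 0)^T, error position = 6, corrected codeword c = 1100110

Compute s = H r^T mod 2 one row at a time:
  s_1 = 0 + 1 + 0 + 0 = 1 ≡ 1 (mod 2).
  s_2 = 1 + 0 + 0 + 0 = 1 ≡ 1 (mod 2).
  s_3 = 1 + 0 + 1 + 0 = 2 ≡ 0 (mod 2).
s = (1, 1, 0)^T — this equals column 6 of H (binary 110), so error is at position 6.
Correct: flip bit 6 of r = 1100100 to get c = 1100110.


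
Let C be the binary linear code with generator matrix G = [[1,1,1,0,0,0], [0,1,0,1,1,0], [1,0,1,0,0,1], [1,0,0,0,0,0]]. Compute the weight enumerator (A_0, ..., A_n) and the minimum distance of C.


Weight distribution: A_0 = 1, A_1 = 1, A_2 = 3, A_3 = 6, A_4 = 3, A_5 = 1, A_6 = 1. Minimum distance d = 1.

Enumerate all 2^4 = 16 messages m ∈ F_2^4.
For each, compute codeword c = mG in F_2^6, then tally its weight.
  m = 0000 → c = 000000, weight = 0.
  m = 1000 → c = 111000, weight = 3.
  m = 0100 → c = 010110, weight = 3.
  m = 1100 → c = 101110, weight = 4.
  m = 0010 → c = 101001, weight = 3.
  m = 1010 → c = 010001, weight = 2.
  m = 0110 → c = 111111, weight = 6.
  m = 1110 → c = 000111, weight = 3.
  m = 0001 → c = 100000, weight = 1.
  m = 1001 → c = 011000, weight = 2.
  m = 0101 → c = 110110, weight = 4.
  m = 1101 → c = 001110, weight = 3.
  m = 0011 → c = 001001, weight = 2.
  m = 1011 → c = 110001, weight = 3.
  m = 0111 → c = 011111, weight = 5.
  m = 1111 → c = 100111, weight = 4.
Tally weights:
  weight 0: 1 codewords.
  weight 1: 1 codewords.
  weight 2: 3 codewords.
  weight 3: 6 codewords.
  weight 4: 3 codewords.
  weight 5: 1 codewords.
  weight 6: 1 codewords.
Minimum distance d = smallest w > 0 with A_w > 0 = 1.
Sanity: Σ A_w = 16 = 2^4 = 16 ✓.


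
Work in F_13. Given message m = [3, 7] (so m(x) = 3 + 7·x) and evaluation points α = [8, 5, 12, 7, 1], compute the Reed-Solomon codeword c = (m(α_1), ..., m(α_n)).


c = [7, 12, 9, 0, 10]

Message polynomial: m(x) = 3 + 7·x (mod 13).
For each evaluation point α_i, compute m(α_i) mod 13:
  α_1 = 8: Horner steps 7 → 7, so m(8) = 7.
  α_2 = 5: Horner steps 7 → 12, so m(5) = 12.
  α_3 = 12: Horner steps 7 → 9, so m(12) = 9.
  α_4 = 7: Horner steps 7 → 0, so m(7) = 0.
  α_5 = 1: Horner steps 7 → 10, so m(1) = 10.
Codeword c = [7, 12, 9, 0, 10] ∈ F_13^5.


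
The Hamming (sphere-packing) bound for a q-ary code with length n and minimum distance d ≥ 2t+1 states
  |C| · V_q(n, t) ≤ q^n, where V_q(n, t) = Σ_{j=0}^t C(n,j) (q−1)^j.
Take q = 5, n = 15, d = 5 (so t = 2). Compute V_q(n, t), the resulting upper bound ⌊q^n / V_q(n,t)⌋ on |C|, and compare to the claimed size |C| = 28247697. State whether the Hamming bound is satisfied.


V_q(n, t) = 1741, q^n = 30517578125, Hamming bound = 17528764, |C| = 28247697 > bound (violated).

Step 1: Compute V_q(n, t) = Σ_{j=0}^2 C(n, j) (q−1)^j.
  j = 0: C(15,0)·(4)^0 = 1·1 = 1.
  j = 1: C(15,1)·(4)^1 = 15·4 = 60.
  j = 2: C(15,2)·(4)^2 = 105·16 = 1680.
  V_q(n, t) = 1 + 60 + 1680 = 1741.
Step 2: q^n = 5^15 = 30517578125.
Step 3: Hamming bound ⌊q^n / V_q(n,t)⌋ = ⌊30517578125/1741⌋ = 17528764.
Step 4: Compare |C| = 28247697 to 17528764: violated.
The claimed |C| lies above the Hamming bound, so no 5-ary code of length 15 with d ≥ 5 can have 28247697 codewords.


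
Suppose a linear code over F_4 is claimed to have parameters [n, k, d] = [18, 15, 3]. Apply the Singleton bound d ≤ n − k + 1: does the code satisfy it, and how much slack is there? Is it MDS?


Singleton RHS = n − k + 1 = 4, slack = 1, bound satisfied, not MDS.

Singleton bound: d ≤ n − k + 1.
Here n = 18, k = 15, so n − k + 1 = 4.
Given d = 3, check d ≤ 4: YES.
Slack = (n − k + 1) − d = 1.
The code is NOT MDS (slack = 1 > 0).
Description: the claimed parameters are [18, 15, 3]_4; such a code would be non-MDS.


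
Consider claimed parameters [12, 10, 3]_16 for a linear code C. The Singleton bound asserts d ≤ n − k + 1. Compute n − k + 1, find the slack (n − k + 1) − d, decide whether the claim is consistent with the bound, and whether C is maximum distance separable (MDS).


Singleton RHS = n − k + 1 = 3, slack = 0, bound satisfied, MDS.

Singleton bound: d ≤ n − k + 1.
Here n = 12, k = 10, so n − k + 1 = 3.
Given d = 3, check d ≤ 3: YES.
Slack = (n − k + 1) − d = 0.
The code is MDS (slack = 0).
Description: the claimed parameters are [12, 10, 3]_16; such a code would be MDS (meets Singleton bound).


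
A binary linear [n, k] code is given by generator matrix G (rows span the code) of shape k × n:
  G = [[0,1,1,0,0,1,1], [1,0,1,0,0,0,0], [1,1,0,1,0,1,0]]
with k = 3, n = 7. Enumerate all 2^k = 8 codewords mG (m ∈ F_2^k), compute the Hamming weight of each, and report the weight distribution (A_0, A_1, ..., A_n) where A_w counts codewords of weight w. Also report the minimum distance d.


Weight distribution: A_0 = 1, A_2 = 2, A_4 = 5. Minimum distance d = 2.

Enumerate all 2^3 = 8 messages m ∈ F_2^3.
For each, compute codeword c = mG in F_2^7, then tally its weight.
  m = 000 → c = 0000000, weight = 0.
  m = 100 → c = 0110011, weight = 4.
  m = 010 → c = 1010000, weight = 2.
  m = 110 → c = 1100011, weight = 4.
  m = 001 → c = 1101010, weight = 4.
  m = 101 → c = 1011001, weight = 4.
  m = 011 → c = 0111010, weight = 4.
  m = 111 → c = 0001001, weight = 2.
Tally weights:
  weight 0: 1 codewords.
  weight 2: 2 codewords.
  weight 4: 5 codewords.
Minimum distance d = smallest w > 0 with A_w > 0 = 2.
Sanity: Σ A_w = 8 = 2^3 = 8 ✓.


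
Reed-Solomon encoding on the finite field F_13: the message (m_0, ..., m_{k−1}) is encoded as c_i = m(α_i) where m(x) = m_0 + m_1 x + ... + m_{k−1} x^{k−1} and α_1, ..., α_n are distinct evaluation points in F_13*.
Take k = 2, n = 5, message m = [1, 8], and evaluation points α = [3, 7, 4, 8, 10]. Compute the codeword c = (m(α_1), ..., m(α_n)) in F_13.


c = [12, 5, 7, 0, 3]

Message polynomial: m(x) = 1 + 8·x (mod 13).
For each evaluation point α_i, compute m(α_i) mod 13:
  α_1 = 3: Horner steps 8 → 12, so m(3) = 12.
  α_2 = 7: Horner steps 8 → 5, so m(7) = 5.
  α_3 = 4: Horner steps 8 → 7, so m(4) = 7.
  α_4 = 8: Horner steps 8 → 0, so m(8) = 0.
  α_5 = 10: Horner steps 8 → 3, so m(10) = 3.
Codeword c = [12, 5, 7, 0, 3] ∈ F_13^5.


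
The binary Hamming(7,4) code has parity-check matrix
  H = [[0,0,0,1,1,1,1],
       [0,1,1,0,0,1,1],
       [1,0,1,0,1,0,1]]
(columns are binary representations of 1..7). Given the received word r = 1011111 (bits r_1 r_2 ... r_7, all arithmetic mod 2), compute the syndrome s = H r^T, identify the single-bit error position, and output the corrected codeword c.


s = (0, 1, 0)^T, error position = 2, corrected codeword c = 1111111

Compute s = H r^T mod 2 one row at a time:
  s_1 = 1 + 1 + 1 + 1 = 4 ≡ 0 (mod 2).
  s_2 = 0 + 1 + 1 + 1 = 3 ≡ 1 (mod 2).
  s_3 = 1 + 1 + 1 + 1 = 4 ≡ 0 (mod 2).
s = (0, 1, 0)^T — this equals column 2 of H (binary 010), so error is at position 2.
Correct: flip bit 2 of r = 1011111 to get c = 1111111.


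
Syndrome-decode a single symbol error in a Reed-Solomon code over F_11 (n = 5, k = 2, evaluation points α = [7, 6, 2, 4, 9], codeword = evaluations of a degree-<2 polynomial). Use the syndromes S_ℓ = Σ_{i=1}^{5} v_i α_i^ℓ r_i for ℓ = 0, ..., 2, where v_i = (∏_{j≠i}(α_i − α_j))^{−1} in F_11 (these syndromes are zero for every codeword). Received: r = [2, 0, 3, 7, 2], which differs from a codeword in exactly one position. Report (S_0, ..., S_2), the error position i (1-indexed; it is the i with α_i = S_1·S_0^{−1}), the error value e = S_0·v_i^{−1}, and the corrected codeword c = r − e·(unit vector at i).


S = (7, 8, 6), error at position 5, error magnitude e = 7, c = [2, 0, 3, 7, 6].

Step 1: column multipliers v_i = (∏_{j≠i}(α_i − α_j))^{−1} mod 11.
  i = 1 (α = 7): (7−6)(7−2)(7−4)(7−9) = 1·5·3·(−2) = −30 ≡ 3, so v_1 = 3^{−1} = 4 (mod 11).
  i = 2 (α = 6): (6−7)(6−2)(6−4)(6−9) = (−1)·4·2·(−3) = 24 ≡ 2, so v_2 = 2^{−1} = 6 (mod 11).
  i = 3 (α = 2): (2−7)(2−6)(2−4)(2−9) = (−5)·(−4)·(−2)·(−7) = 280 ≡ 5, so v_3 = 5^{−1} = 9 (mod 11).
  i = 4 (α = 4): (4−7)(4−6)(4−2)(4−9) = (−3)·(−2)·2·(−5) = −60 ≡ 6, so v_4 = 6^{−1} = 2 (mod 11).
  i = 5 (α = 9): (9−7)(9−6)(9−2)(9−4) = 2·3·7·5 = 210 ≡ 1, so v_5 = 1^{−1} = 1 (mod 11).
  v = [4, 6, 9, 2, 1].
Step 2: syndromes of r = [2, 0, 3, 7, 2] (all sums mod 11).
  S_0 = Σ v_i r_i = 4·2 + 6·0 + 9·3 + 2·7 + 1·2 = 51 ≡ 7.
  S_1 = Σ v_i α_i r_i = 4·7·2 + 6·6·0 + 9·2·3 + 2·4·7 + 1·9·2 = 184 ≡ 8.
  α_i^2 mod 11 = [5, 3, 4, 5, 4].
  S_2 = Σ v_i α_i^2 r_i = 4·5·2 + 6·3·0 + 9·4·3 + 2·5·7 + 1·4·2 = 226 ≡ 6.
  S = (7, 8, 6) ≠ 0, so r is not a codeword (an error is present).
Step 3: locate the error. For a single error e at position i, S_ℓ = v_i·e·α_i^ℓ, so α_err = S_1/S_0.
  S_0^{−1} = 7^{−1} = 8 (mod 11), so α_err = 8·8 = 64 ≡ 9 = α_5. Error position i = 5.
  Consistency check: S_2/S_1 = 6·7 = 42 ≡ 9 = α_err ✓ (single-error assumption holds).
Step 4: error magnitude e = S_0/v_5 = S_0·∏_{j≠5}(α_5 − α_j) = 7·1 = 7 ≡ 7 (mod 11).
Step 5: correct position 5: c_5 = r_5 − e = 2 − 7 ≡ 6 (mod 11). Hence c = [2, 0, 3, 7, 6].
  Check: interpolating c through the α_i gives m(x) = 10 + 2·x (degree < 2) with m(α_i) = c_i for every i, so c is indeed a codeword.


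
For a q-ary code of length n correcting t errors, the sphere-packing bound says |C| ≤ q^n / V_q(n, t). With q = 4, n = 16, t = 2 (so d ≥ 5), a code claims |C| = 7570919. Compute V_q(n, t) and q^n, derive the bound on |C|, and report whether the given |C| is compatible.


V_q(n, t) = 1129, q^n = 4294967296, Hamming bound = 3804222, |C| = 7570919 > bound (violated).

Step 1: Compute V_q(n, t) = Σ_{j=0}^2 C(n, j) (q−1)^j.
  j = 0: C(16,0)·(3)^0 = 1·1 = 1.
  j = 1: C(16,1)·(3)^1 = 16·3 = 48.
  j = 2: C(16,2)·(3)^2 = 120·9 = 1080.
  V_q(n, t) = 1 + 48 + 1080 = 1129.
Step 2: q^n = 4^16 = 4294967296.
Step 3: Hamming bound ⌊q^n / V_q(n,t)⌋ = ⌊4294967296/1129⌋ = 3804222.
Step 4: Compare |C| = 7570919 to 3804222: violated.
The claimed |C| lies above the Hamming bound, so no 4-ary code of length 16 with d ≥ 5 can have 7570919 codewords.


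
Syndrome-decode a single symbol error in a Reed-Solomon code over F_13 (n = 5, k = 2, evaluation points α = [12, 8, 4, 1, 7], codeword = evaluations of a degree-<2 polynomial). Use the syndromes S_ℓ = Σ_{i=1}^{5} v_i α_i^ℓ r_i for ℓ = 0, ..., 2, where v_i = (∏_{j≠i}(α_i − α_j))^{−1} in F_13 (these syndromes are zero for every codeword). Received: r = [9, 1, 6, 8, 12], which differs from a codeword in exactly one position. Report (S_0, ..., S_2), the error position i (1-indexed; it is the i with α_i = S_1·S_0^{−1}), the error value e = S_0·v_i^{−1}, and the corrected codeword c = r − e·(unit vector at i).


S = (1, 1, 1), error at position 4, error magnitude e = 8, c = [9, 1, 6, 0, 12].

Step 1: column multipliers v_i = (∏_{j≠i}(α_i − α_j))^{−1} mod 13.
  i = 1 (α = 12): (12−8)(12−4)(12−1)(12−7) = 4·8·11·5 = 1760 ≡ 5, so v_1 = 5^{−1} = 8 (mod 13).
  i = 2 (α = 8): (8−12)(8−4)(8−1)(8−7) = (−4)·4·7·1 = −112 ≡ 5, so v_2 = 5^{−1} = 8 (mod 13).
  i = 3 (α = 4): (4−12)(4−8)(4−1)(4−7) = (−8)·(−4)·3·(−3) = −288 ≡ 11, so v_3 = 11^{−1} = 6 (mod 13).
  i = 4 (α = 1): (1−12)(1−8)(1−4)(1−7) = (−11)·(−7)·(−3)·(−6) = 1386 ≡ 8, so v_4 = 8^{−1} = 5 (mod 13).
  i = 5 (α = 7): (7−12)(7−8)(7−4)(7−1) = (−5)·(−1)·3·6 = 90 ≡ 12, so v_5 = 12^{−1} = 12 (mod 13).
  v = [8, 8, 6, 5, 12].
Step 2: syndromes of r = [9, 1, 6, 8, 12] (all sums mod 13).
  S_0 = Σ v_i r_i = 8·9 + 8·1 + 6·6 + 5·8 + 12·12 = 300 ≡ 1.
  S_1 = Σ v_i α_i r_i = 8·12·9 + 8·8·1 + 6·4·6 + 5·1·8 + 12·7·12 = 2120 ≡ 1.
  α_i^2 mod 13 = [1, 12, 3, 1, 10].
  S_2 = Σ v_i α_i^2 r_i = 8·1·9 + 8·12·1 + 6·3·6 + 5·1·8 + 12·10·12 = 1756 ≡ 1.
  S = (1, 1, 1) ≠ 0, so r is not a codeword (an error is present).
Step 3: locate the error. For a single error e at position i, S_ℓ = v_i·e·α_i^ℓ, so α_err = S_1/S_0.
  S_0^{−1} = 1^{−1} = 1 (mod 13), so α_err = 1·1 = 1 ≡ 1 = α_4. Error position i = 4.
  Consistency check: S_2/S_1 = 1·1 = 1 ≡ 1 = α_err ✓ (single-error assumption holds).
Step 4: error magnitude e = S_0/v_4 = S_0·∏_{j≠4}(α_4 − α_j) = 1·8 = 8 ≡ 8 (mod 13).
Step 5: correct position 4: c_4 = r_4 − e = 8 − 8 ≡ 0 (mod 13). Hence c = [9, 1, 6, 0, 12].
  Check: interpolating c through the α_i gives m(x) = 11 + 2·x (degree < 2) with m(α_i) = c_i for every i, so c is indeed a codeword.


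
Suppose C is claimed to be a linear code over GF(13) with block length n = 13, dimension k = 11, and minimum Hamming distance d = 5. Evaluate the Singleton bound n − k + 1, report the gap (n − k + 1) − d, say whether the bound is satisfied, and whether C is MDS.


Singleton RHS = n − k + 1 = 3, slack = -2, bound violated (no such code; not MDS).

Singleton bound: d ≤ n − k + 1.
Here n = 13, k = 11, so n − k + 1 = 3.
Given d = 5, check d ≤ 3: NO.
Slack = (n − k + 1) − d = -2.
The slack is negative: d = 5 exceeds n − k + 1 = 3 by 2, so the Singleton bound is violated and no linear [13, 11, 5]_13 code can exist. In particular it is not MDS (MDS requires d = n − k + 1 exactly).
Description: the claimed parameters are [13, 11, 5]_13; such a code would be impossible (violates the Singleton bound).


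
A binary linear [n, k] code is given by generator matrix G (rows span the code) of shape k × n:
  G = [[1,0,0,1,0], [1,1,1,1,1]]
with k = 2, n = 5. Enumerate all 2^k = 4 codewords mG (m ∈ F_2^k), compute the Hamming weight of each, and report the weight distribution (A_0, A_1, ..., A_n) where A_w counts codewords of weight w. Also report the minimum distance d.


Weight distribution: A_0 = 1, A_2 = 1, A_3 = 1, A_5 = 1. Minimum distance d = 2.

Enumerate all 2^2 = 4 messages m ∈ F_2^2.
For each, compute codeword c = mG in F_2^5, then tally its weight.
  m = 00 → c = 00000, weight = 0.
  m = 10 → c = 10010, weight = 2.
  m = 01 → c = 11111, weight = 5.
  m = 11 → c = 01101, weight = 3.
Tally weights:
  weight 0: 1 codewords.
  weight 2: 1 codewords.
  weight 3: 1 codewords.
  weight 5: 1 codewords.
Minimum distance d = smallest w > 0 with A_w > 0 = 2.
Sanity: Σ A_w = 4 = 2^2 = 4 ✓.


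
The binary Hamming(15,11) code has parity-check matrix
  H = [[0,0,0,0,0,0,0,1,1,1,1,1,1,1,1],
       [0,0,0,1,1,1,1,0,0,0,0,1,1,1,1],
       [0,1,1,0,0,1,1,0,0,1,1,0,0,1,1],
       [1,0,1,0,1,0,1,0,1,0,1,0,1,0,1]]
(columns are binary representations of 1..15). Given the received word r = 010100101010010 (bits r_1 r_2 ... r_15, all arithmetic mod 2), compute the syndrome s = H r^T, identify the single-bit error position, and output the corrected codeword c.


s = (1, 1, 0, 1)^T, error position = 13, corrected codeword c = 010100101010110

Compute s = H r^T mod 2 one row at a time:
  s_1 = 0 + 1 + 0 + 1 + 0 + 0 + 1 + 0 = 3 ≡ 1 (mod 2).
  s_2 = 1 + 0 + 0 + 1 + 0 + 0 + 1 + 0 = 3 ≡ 1 (mod 2).
  s_3 = 1 + 0 + 0 + 1 + 0 + 1 + 1 + 0 = 4 ≡ 0 (mod 2).
  s_4 = 0 + 0 + 0 + 1 + 1 + 1 + 0 + 0 = 3 ≡ 1 (mod 2).
s = (1, 1, 0, 1)^T — this equals column 13 of H (binary 1101), so error is at position 13.
Correct: flip bit 13 of r = 010100101010010 to get c = 010100101010110.


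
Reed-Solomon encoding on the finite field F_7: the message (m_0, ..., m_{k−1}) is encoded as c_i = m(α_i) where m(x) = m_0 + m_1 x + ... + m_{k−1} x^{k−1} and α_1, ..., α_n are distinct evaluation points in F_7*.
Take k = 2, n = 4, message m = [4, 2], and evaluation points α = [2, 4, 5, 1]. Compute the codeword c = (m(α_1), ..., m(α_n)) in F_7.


c = [1, 5, 0, 6]

Message polynomial: m(x) = 4 + 2·x (mod 7).
For each evaluation point α_i, compute m(α_i) mod 7:
  α_1 = 2: Horner steps 2 → 1, so m(2) = 1.
  α_2 = 4: Horner steps 2 → 5, so m(4) = 5.
  α_3 = 5: Horner steps 2 → 0, so m(5) = 0.
  α_4 = 1: Horner steps 2 → 6, so m(1) = 6.
Codeword c = [1, 5, 0, 6] ∈ F_7^4.


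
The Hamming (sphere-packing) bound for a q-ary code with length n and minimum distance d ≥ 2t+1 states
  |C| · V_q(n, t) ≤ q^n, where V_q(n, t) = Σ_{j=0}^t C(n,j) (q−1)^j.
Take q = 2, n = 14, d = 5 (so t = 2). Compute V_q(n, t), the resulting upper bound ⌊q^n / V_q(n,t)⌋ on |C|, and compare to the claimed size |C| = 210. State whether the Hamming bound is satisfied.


V_q(n, t) = 106, q^n = 16384, Hamming bound = 154, |C| = 210 > bound (violated).

Step 1: Compute V_q(n, t) = Σ_{j=0}^2 C(n, j) (q−1)^j.
  j = 0: C(14,0)·(1)^0 = 1·1 = 1.
  j = 1: C(14,1)·(1)^1 = 14·1 = 14.
  j = 2: C(14,2)·(1)^2 = 91·1 = 91.
  V_q(n, t) = 1 + 14 + 91 = 106.
Step 2: q^n = 2^14 = 16384.
Step 3: Hamming bound ⌊q^n / V_q(n,t)⌋ = ⌊16384/106⌋ = 154.
Step 4: Compare |C| = 210 to 154: violated.
The claimed |C| lies above the Hamming bound, so no 2-ary code of length 14 with d ≥ 5 can have 210 codewords.


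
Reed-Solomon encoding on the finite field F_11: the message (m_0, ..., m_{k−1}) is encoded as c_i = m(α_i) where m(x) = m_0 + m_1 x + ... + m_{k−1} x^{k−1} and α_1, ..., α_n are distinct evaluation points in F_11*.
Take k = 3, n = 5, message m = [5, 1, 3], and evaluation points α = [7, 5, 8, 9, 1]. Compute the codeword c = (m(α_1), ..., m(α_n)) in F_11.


c = [5, 8, 7, 4, 9]

Message polynomial: m(x) = 5 + 1·x + 3·x^2 (mod 11).
For each evaluation point α_i, compute m(α_i) mod 11:
  α_1 = 7: Horner steps 3 → 0 → 5, so m(7) = 5.
  α_2 = 5: Horner steps 3 → 5 → 8, so m(5) = 8.
  α_3 = 8: Horner steps 3 → 3 → 7, so m(8) = 7.
  α_4 = 9: Horner steps 3 → 6 → 4, so m(9) = 4.
  α_5 = 1: Horner steps 3 → 4 → 9, so m(1) = 9.
Codeword c = [5, 8, 7, 4, 9] ∈ F_11^5.


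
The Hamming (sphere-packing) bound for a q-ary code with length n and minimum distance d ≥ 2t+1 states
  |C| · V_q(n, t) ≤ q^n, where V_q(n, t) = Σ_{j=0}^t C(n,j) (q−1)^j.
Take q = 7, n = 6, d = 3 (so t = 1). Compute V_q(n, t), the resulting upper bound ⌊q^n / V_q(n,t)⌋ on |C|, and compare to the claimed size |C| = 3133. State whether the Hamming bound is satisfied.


V_q(n, t) = 37, q^n = 117649, Hamming bound = 3179, |C| = 3133 ≤ bound (satisfied).

Step 1: Compute V_q(n, t) = Σ_{j=0}^1 C(n, j) (q−1)^j.
  j = 0: C(6,0)·(6)^0 = 1·1 = 1.
  j = 1: C(6,1)·(6)^1 = 6·6 = 36.
  V_q(n, t) = 1 + 36 = 37.
Step 2: q^n = 7^6 = 117649.
Step 3: Hamming bound ⌊q^n / V_q(n,t)⌋ = ⌊117649/37⌋ = 3179.
Step 4: Compare |C| = 3133 to 3179: satisfied.
The claimed |C| lies below the Hamming bound.


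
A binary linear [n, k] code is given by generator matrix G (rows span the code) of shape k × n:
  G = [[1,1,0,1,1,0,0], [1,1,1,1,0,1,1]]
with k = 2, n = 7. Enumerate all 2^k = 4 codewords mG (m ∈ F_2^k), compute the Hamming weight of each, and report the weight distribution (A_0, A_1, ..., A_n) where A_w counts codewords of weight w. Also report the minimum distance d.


Weight distribution: A_0 = 1, A_4 = 2, A_6 = 1. Minimum distance d = 4.

Enumerate all 2^2 = 4 messages m ∈ F_2^2.
For each, compute codeword c = mG in F_2^7, then tally its weight.
  m = 00 → c = 0000000, weight = 0.
  m = 10 → c = 1101100, weight = 4.
  m = 01 → c = 1111011, weight = 6.
  m = 11 → c = 0010111, weight = 4.
Tally weights:
  weight 0: 1 codewords.
  weight 4: 2 codewords.
  weight 6: 1 codewords.
Minimum distance d = smallest w > 0 with A_w > 0 = 4.
Sanity: Σ A_w = 4 = 2^2 = 4 ✓.


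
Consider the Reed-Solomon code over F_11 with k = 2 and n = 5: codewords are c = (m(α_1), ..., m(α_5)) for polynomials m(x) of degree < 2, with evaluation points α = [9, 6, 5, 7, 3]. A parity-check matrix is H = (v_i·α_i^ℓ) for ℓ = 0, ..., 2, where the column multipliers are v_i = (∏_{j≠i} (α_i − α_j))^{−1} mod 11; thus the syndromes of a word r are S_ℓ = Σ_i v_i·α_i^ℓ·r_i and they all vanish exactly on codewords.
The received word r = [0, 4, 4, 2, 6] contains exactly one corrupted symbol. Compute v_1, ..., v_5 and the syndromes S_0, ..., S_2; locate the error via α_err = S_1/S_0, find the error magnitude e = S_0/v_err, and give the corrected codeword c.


S = (5, 8, 4), error at position 2, error magnitude e = 1, c = [0, 3, 4, 2, 6].

Step 1: column multipliers v_i = (∏_{j≠i}(α_i − α_j))^{−1} mod 11.
  i = 1 (α = 9): (9−6)(9−5)(9−7)(9−3) = 3·4·2·6 = 144 ≡ 1, so v_1 = 1^{−1} = 1 (mod 11).
  i = 2 (α = 6): (6−9)(6−5)(6−7)(6−3) = (−3)·1·(−1)·3 = 9 ≡ 9, so v_2 = 9^{−1} = 5 (mod 11).
  i = 3 (α = 5): (5−9)(5−6)(5−7)(5−3) = (−4)·(−1)·(−2)·2 = −16 ≡ 6, so v_3 = 6^{−1} = 2 (mod 11).
  i = 4 (α = 7): (7−9)(7−6)(7−5)(7−3) = (−2)·1·2·4 = −16 ≡ 6, so v_4 = 6^{−1} = 2 (mod 11).
  i = 5 (α = 3): (3−9)(3−6)(3−5)(3−7) = (−6)·(−3)·(−2)·(−4) = 144 ≡ 1, so v_5 = 1^{−1} = 1 (mod 11).
  v = [1, 5, 2, 2, 1].
Step 2: syndromes of r = [0, 4, 4, 2, 6] (all sums mod 11).
  S_0 = Σ v_i r_i = 1·0 + 5·4 + 2·4 + 2·2 + 1·6 = 38 ≡ 5.
  S_1 = Σ v_i α_i r_i = 1·9·0 + 5·6·4 + 2·5·4 + 2·7·2 + 1·3·6 = 206 ≡ 8.
  α_i^2 mod 11 = [4, 3, 3, 5, 9].
  S_2 = Σ v_i α_i^2 r_i = 1·4·0 + 5·3·4 + 2·3·4 + 2·5·2 + 1·9·6 = 158 ≡ 4.
  S = (5, 8, 4) ≠ 0, so r is not a codeword (an error is present).
Step 3: locate the error. For a single error e at position i, S_ℓ = v_i·e·α_i^ℓ, so α_err = S_1/S_0.
  S_0^{−1} = 5^{−1} = 9 (mod 11), so α_err = 8·9 = 72 ≡ 6 = α_2. Error position i = 2.
  Consistency check: S_2/S_1 = 4·7 = 28 ≡ 6 = α_err ✓ (single-error assumption holds).
Step 4: error magnitude e = S_0/v_2 = S_0·∏_{j≠2}(α_2 − α_j) = 5·9 = 45 ≡ 1 (mod 11).
Step 5: correct position 2: c_2 = r_2 − e = 4 − 1 ≡ 3 (mod 11). Hence c = [0, 3, 4, 2, 6].
  Check: interpolating c through the α_i gives m(x) = 9 + 10·x (degree < 2) with m(α_i) = c_i for every i, so c is indeed a codeword.
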